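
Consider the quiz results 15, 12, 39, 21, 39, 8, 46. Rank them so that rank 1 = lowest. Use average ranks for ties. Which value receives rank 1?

Sorted (ascending): 8, 12, 15, 21, 39, 39, 46
The 2 values of 39 occupy positions 5–6 → average rank (5+6)/2 = 5.5.
Rank 1 → value 8.

8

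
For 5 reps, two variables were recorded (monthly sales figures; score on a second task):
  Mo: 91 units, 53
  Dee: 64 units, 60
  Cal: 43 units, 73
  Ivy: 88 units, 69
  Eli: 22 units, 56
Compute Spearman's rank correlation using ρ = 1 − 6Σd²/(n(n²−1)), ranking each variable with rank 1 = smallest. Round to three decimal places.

Ranks of variable 1: 5, 3, 2, 4, 1
Ranks of variable 2: 1, 3, 5, 4, 2
d = r₁ − r₂: 4, 0, -3, 0, -1
d²: 16, 0, 9, 0, 1; Σd² = 26
ρ = 1 − 6·26/(5·24) = 1 − 156/120 = -0.300

-0.300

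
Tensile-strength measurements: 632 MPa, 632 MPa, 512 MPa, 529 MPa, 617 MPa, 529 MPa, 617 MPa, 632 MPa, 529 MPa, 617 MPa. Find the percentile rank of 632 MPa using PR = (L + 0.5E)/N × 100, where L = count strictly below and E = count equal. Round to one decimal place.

N = 10.
Strictly below 632: 7. Equal to 632: 3.
PR = (7 + 0.5·3)/10 × 100 = 85.0

85.0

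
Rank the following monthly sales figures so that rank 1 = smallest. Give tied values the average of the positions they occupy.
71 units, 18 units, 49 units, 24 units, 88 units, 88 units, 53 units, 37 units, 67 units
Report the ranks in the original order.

7, 1, 4, 2, 8.5, 8.5, 5, 3, 6

Sorted (ascending): 18, 24, 37, 49, 53, 67, 71, 88, 88
The 2 values of 88 occupy positions 8–9 → average rank (8+9)/2 = 8.5.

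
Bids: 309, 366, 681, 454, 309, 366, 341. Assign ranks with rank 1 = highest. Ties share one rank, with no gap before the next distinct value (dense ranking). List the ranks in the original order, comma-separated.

5, 3, 1, 2, 5, 3, 4

Sorted (descending): 681, 454, 366, 366, 341, 309, 309
The 2 values of 366 share dense rank 3.
The 2 values of 309 share dense rank 5.
Remaining distinct values take the next consecutive integers.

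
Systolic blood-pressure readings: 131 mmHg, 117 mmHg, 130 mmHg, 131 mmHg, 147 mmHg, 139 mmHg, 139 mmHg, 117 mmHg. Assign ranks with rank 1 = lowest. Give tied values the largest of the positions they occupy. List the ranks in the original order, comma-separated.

5, 2, 3, 5, 8, 7, 7, 2

Sorted (ascending): 117, 117, 130, 131, 131, 139, 139, 147
The 2 values of 117 occupy positions 1–2 → each gets rank 2.
The 2 values of 131 occupy positions 4–5 → each gets rank 5.
The 2 values of 139 occupy positions 6–7 → each gets rank 7.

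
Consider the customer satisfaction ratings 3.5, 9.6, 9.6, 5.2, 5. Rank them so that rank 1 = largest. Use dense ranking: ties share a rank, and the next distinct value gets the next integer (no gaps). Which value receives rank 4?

Sorted (descending): 9.6, 9.6, 5.2, 5, 3.5
The 2 values of 9.6 share dense rank 1.
Remaining distinct values take the next consecutive integers.
Rank 4 → value 3.5.

3.5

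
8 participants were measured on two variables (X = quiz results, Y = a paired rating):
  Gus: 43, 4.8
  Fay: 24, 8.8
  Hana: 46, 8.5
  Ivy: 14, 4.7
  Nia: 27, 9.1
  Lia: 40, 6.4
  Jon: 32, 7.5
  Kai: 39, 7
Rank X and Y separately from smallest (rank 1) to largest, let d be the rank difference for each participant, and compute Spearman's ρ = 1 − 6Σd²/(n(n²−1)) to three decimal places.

Ranks of variable 1: 7, 2, 8, 1, 3, 6, 4, 5
Ranks of variable 2: 2, 7, 6, 1, 8, 3, 5, 4
d = r₁ − r₂: 5, -5, 2, 0, -5, 3, -1, 1
d²: 25, 25, 4, 0, 25, 9, 1, 1; Σd² = 90
ρ = 1 − 6·90/(8·63) = 1 − 540/504 = -0.071

-0.071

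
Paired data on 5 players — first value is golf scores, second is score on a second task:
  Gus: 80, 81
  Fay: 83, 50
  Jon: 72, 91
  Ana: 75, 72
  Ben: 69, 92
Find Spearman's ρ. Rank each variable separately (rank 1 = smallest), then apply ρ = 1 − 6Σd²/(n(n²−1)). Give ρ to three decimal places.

-0.900

Ranks of variable 1: 4, 5, 2, 3, 1
Ranks of variable 2: 3, 1, 4, 2, 5
d = r₁ − r₂: 1, 4, -2, 1, -4
d²: 1, 16, 4, 1, 16; Σd² = 38
ρ = 1 − 6·38/(5·24) = 1 − 228/120 = -0.900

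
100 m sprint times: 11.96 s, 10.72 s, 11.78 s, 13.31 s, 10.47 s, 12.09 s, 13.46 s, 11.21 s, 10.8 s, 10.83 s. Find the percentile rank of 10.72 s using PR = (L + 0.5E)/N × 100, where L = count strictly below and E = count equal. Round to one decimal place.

N = 10.
Strictly below 10.72: 1. Equal to 10.72: 1.
PR = (1 + 0.5·1)/10 × 100 = 15.0

15.0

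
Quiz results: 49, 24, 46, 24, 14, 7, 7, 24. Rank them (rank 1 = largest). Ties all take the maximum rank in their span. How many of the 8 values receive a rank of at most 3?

Sorted (descending): 49, 46, 24, 24, 24, 14, 7, 7
The 3 values of 24 occupy positions 3–5 → each gets rank 5.
The 2 values of 7 occupy positions 7–8 → each gets rank 8.
Ranks ≤ 3: {1, 2} → 2 values.

2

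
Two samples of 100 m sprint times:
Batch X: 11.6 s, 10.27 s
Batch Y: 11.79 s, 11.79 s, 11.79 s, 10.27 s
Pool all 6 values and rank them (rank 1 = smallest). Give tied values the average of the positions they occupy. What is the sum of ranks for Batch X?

Sorted (ascending): 10.27, 10.27, 11.6, 11.79, 11.79, 11.79
The 2 values of 10.27 occupy positions 1–2 → average rank (1+2)/2 = 1.5.
The 3 values of 11.79 occupy positions 4–6 → average rank 5.
Batch X values → pooled ranks: 11.6→3, 10.27→1.5
Rank sum = 3 + 1.5 = 4.5

4.5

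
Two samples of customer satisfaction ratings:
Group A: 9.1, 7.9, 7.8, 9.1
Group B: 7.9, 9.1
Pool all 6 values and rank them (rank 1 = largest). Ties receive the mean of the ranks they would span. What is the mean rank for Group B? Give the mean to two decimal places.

Sorted (descending): 9.1, 9.1, 9.1, 7.9, 7.9, 7.8
The 3 values of 9.1 occupy positions 1–3 → average rank 2.
The 2 values of 7.9 occupy positions 4–5 → average rank (4+5)/2 = 4.5.
Group B values → pooled ranks: 7.9→4.5, 9.1→2
Mean rank = (4.5 + 2) / 2 = 3.25

3.25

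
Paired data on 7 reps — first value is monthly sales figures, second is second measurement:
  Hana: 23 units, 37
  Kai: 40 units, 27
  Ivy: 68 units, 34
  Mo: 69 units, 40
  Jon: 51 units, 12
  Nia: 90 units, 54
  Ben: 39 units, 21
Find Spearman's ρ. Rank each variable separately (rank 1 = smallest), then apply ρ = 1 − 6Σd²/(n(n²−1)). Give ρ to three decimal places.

0.536

Ranks of variable 1: 1, 3, 5, 6, 4, 7, 2
Ranks of variable 2: 5, 3, 4, 6, 1, 7, 2
d = r₁ − r₂: -4, 0, 1, 0, 3, 0, 0
d²: 16, 0, 1, 0, 9, 0, 0; Σd² = 26
ρ = 1 − 6·26/(7·48) = 1 − 156/336 = 0.536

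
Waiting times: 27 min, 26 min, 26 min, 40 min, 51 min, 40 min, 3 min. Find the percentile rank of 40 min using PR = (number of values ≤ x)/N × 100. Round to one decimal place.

N = 7.
Strictly below 40: 4. Equal to 40: 2.
PR = 6/7 × 100 = 85.7

85.7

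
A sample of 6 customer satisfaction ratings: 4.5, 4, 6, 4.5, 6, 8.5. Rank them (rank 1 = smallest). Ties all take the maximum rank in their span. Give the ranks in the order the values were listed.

Sorted (ascending): 4, 4.5, 4.5, 6, 6, 8.5
The 2 values of 4.5 occupy positions 2–3 → each gets rank 3.
The 2 values of 6 occupy positions 4–5 → each gets rank 5.

3, 1, 5, 3, 5, 6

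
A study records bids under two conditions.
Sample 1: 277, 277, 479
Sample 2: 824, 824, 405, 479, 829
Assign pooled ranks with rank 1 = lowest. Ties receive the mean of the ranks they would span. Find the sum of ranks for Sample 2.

28.5

Sorted (ascending): 277, 277, 405, 479, 479, 824, 824, 829
The 2 values of 277 occupy positions 1–2 → average rank (1+2)/2 = 1.5.
The 2 values of 479 occupy positions 4–5 → average rank (4+5)/2 = 4.5.
The 2 values of 824 occupy positions 6–7 → average rank (6+7)/2 = 6.5.
Sample 2 values → pooled ranks: 824→6.5, 824→6.5, 405→3, 479→4.5, 829→8
Rank sum = 6.5 + 6.5 + 3 + 4.5 + 8 = 28.5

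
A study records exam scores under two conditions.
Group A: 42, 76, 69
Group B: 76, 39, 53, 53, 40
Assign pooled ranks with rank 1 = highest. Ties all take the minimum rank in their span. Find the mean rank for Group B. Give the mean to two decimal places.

4.80

Sorted (descending): 76, 76, 69, 53, 53, 42, 40, 39
The 2 values of 76 occupy positions 1–2 → each gets rank 1.
The 2 values of 53 occupy positions 4–5 → each gets rank 4.
Group B values → pooled ranks: 76→1, 39→8, 53→4, 53→4, 40→7
Mean rank = (1 + 8 + 4 + 4 + 7) / 5 = 4.80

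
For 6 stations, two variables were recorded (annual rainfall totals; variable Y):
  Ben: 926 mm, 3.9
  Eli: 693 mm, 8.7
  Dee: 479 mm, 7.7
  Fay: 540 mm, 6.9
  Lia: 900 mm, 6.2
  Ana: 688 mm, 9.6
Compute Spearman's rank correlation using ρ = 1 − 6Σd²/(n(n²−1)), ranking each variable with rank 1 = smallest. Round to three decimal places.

Ranks of variable 1: 6, 4, 1, 2, 5, 3
Ranks of variable 2: 1, 5, 4, 3, 2, 6
d = r₁ − r₂: 5, -1, -3, -1, 3, -3
d²: 25, 1, 9, 1, 9, 9; Σd² = 54
ρ = 1 − 6·54/(6·35) = 1 − 324/210 = -0.543

-0.543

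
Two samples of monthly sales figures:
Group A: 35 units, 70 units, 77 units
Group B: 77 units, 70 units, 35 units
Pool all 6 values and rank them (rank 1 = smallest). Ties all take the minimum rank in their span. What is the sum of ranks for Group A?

9

Sorted (ascending): 35, 35, 70, 70, 77, 77
The 2 values of 35 occupy positions 1–2 → each gets rank 1.
The 2 values of 70 occupy positions 3–4 → each gets rank 3.
The 2 values of 77 occupy positions 5–6 → each gets rank 5.
Group A values → pooled ranks: 35→1, 70→3, 77→5
Rank sum = 1 + 3 + 5 = 9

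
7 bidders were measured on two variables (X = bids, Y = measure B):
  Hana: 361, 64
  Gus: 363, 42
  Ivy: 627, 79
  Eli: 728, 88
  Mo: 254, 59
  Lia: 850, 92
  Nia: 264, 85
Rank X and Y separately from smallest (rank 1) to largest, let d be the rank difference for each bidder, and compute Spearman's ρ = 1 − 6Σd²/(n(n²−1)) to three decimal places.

0.643

Ranks of variable 1: 3, 4, 5, 6, 1, 7, 2
Ranks of variable 2: 3, 1, 4, 6, 2, 7, 5
d = r₁ − r₂: 0, 3, 1, 0, -1, 0, -3
d²: 0, 9, 1, 0, 1, 0, 9; Σd² = 20
ρ = 1 − 6·20/(7·48) = 1 − 120/336 = 0.643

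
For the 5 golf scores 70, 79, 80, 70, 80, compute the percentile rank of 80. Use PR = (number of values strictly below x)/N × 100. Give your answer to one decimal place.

60.0

N = 5.
Strictly below 80: 3. Equal to 80: 2.
PR = 3/5 × 100 = 60.0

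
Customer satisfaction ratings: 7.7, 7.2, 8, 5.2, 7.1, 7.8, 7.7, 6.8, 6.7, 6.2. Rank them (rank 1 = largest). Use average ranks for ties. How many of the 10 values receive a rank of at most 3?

Sorted (descending): 8, 7.8, 7.7, 7.7, 7.2, 7.1, 6.8, 6.7, 6.2, 5.2
The 2 values of 7.7 occupy positions 3–4 → average rank (3+4)/2 = 3.5.
Ranks ≤ 3: {1, 2} → 2 values.

2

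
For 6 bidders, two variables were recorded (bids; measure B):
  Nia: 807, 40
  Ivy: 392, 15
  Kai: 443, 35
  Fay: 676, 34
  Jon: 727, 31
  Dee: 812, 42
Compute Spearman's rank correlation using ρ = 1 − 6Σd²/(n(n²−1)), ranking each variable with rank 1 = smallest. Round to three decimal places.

0.771

Ranks of variable 1: 5, 1, 2, 3, 4, 6
Ranks of variable 2: 5, 1, 4, 3, 2, 6
d = r₁ − r₂: 0, 0, -2, 0, 2, 0
d²: 0, 0, 4, 0, 4, 0; Σd² = 8
ρ = 1 − 6·8/(6·35) = 1 − 48/210 = 0.771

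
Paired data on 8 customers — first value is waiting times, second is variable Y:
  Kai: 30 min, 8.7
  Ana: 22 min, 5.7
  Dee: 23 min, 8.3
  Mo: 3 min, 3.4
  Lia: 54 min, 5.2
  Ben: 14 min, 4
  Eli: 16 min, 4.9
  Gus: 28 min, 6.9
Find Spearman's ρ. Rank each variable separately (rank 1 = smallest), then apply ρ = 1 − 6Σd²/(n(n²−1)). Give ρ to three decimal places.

Ranks of variable 1: 7, 4, 5, 1, 8, 2, 3, 6
Ranks of variable 2: 8, 5, 7, 1, 4, 2, 3, 6
d = r₁ − r₂: -1, -1, -2, 0, 4, 0, 0, 0
d²: 1, 1, 4, 0, 16, 0, 0, 0; Σd² = 22
ρ = 1 − 6·22/(8·63) = 1 − 132/504 = 0.738

0.738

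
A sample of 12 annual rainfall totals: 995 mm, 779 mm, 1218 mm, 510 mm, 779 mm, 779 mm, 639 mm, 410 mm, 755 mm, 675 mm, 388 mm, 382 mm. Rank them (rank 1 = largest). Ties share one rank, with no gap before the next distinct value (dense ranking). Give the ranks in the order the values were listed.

Sorted (descending): 1218, 995, 779, 779, 779, 755, 675, 639, 510, 410, 388, 382
The 3 values of 779 share dense rank 3.
Remaining distinct values take the next consecutive integers.

2, 3, 1, 7, 3, 3, 6, 8, 4, 5, 9, 10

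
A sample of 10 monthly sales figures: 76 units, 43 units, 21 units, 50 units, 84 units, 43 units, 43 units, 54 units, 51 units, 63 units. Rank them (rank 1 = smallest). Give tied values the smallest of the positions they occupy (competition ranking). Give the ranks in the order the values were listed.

Sorted (ascending): 21, 43, 43, 43, 50, 51, 54, 63, 76, 84
The 3 values of 43 occupy positions 2–4 → each gets rank 2.

9, 2, 1, 5, 10, 2, 2, 7, 6, 8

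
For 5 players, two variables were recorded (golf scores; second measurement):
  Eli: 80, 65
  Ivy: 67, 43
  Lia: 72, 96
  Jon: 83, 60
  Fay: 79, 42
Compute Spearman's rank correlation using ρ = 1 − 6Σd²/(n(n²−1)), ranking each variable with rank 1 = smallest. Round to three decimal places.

0.100

Ranks of variable 1: 4, 1, 2, 5, 3
Ranks of variable 2: 4, 2, 5, 3, 1
d = r₁ − r₂: 0, -1, -3, 2, 2
d²: 0, 1, 9, 4, 4; Σd² = 18
ρ = 1 − 6·18/(5·24) = 1 − 108/120 = 0.100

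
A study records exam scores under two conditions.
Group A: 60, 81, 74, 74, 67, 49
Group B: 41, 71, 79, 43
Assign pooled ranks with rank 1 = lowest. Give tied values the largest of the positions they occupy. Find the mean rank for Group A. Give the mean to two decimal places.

Sorted (ascending): 41, 43, 49, 60, 67, 71, 74, 74, 79, 81
The 2 values of 74 occupy positions 7–8 → each gets rank 8.
Group A values → pooled ranks: 60→4, 81→10, 74→8, 74→8, 67→5, 49→3
Mean rank = (4 + 10 + 8 + 8 + 5 + 3) / 6 = 6.33

6.33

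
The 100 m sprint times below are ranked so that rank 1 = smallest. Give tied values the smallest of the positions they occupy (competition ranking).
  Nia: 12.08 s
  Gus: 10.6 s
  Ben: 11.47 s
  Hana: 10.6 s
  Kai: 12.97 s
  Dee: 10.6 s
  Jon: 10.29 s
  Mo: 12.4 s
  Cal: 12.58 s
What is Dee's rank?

Sorted (ascending): 10.29, 10.6, 10.6, 10.6, 11.47, 12.08, 12.4, 12.58, 12.97
The 3 values of 10.6 occupy positions 2–4 → each gets rank 2.
Dee has value 10.6 s → rank 2.

2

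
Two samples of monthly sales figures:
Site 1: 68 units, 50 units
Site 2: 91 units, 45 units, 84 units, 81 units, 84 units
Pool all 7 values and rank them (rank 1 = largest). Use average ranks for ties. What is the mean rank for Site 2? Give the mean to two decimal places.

Sorted (descending): 91, 84, 84, 81, 68, 50, 45
The 2 values of 84 occupy positions 2–3 → average rank (2+3)/2 = 2.5.
Site 2 values → pooled ranks: 91→1, 45→7, 84→2.5, 81→4, 84→2.5
Mean rank = (1 + 7 + 2.5 + 4 + 2.5) / 5 = 3.40

3.40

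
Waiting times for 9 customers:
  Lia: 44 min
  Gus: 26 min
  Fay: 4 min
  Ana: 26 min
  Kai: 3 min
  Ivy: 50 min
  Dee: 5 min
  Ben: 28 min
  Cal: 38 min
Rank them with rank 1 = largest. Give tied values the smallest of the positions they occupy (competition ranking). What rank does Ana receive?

5

Sorted (descending): 50, 44, 38, 28, 26, 26, 5, 4, 3
The 2 values of 26 occupy positions 5–6 → each gets rank 5.
Ana has value 26 min → rank 5.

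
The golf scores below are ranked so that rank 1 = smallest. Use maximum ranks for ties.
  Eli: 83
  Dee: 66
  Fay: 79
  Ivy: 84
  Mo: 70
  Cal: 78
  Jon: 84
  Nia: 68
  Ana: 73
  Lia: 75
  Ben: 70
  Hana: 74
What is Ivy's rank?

12

Sorted (ascending): 66, 68, 70, 70, 73, 74, 75, 78, 79, 83, 84, 84
The 2 values of 70 occupy positions 3–4 → each gets rank 4.
The 2 values of 84 occupy positions 11–12 → each gets rank 12.
Ivy has value 84 → rank 12.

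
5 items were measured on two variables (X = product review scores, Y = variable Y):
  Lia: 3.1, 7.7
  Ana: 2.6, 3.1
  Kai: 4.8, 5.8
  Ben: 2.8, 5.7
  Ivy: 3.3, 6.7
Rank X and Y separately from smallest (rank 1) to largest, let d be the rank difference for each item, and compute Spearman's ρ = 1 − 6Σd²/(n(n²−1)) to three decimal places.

0.600

Ranks of variable 1: 3, 1, 5, 2, 4
Ranks of variable 2: 5, 1, 3, 2, 4
d = r₁ − r₂: -2, 0, 2, 0, 0
d²: 4, 0, 4, 0, 0; Σd² = 8
ρ = 1 − 6·8/(5·24) = 1 − 48/120 = 0.600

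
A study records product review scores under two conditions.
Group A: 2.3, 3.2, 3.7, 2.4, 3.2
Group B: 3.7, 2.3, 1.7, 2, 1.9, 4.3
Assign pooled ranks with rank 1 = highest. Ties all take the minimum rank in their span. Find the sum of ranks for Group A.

23

Sorted (descending): 4.3, 3.7, 3.7, 3.2, 3.2, 2.4, 2.3, 2.3, 2, 1.9, 1.7
The 2 values of 3.7 occupy positions 2–3 → each gets rank 2.
The 2 values of 3.2 occupy positions 4–5 → each gets rank 4.
The 2 values of 2.3 occupy positions 7–8 → each gets rank 7.
Group A values → pooled ranks: 2.3→7, 3.2→4, 3.7→2, 2.4→6, 3.2→4
Rank sum = 7 + 4 + 2 + 6 + 4 = 23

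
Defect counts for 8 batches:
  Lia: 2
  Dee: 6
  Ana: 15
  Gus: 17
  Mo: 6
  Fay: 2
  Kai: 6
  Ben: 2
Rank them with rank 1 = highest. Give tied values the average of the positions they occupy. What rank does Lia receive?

7

Sorted (descending): 17, 15, 6, 6, 6, 2, 2, 2
The 3 values of 6 occupy positions 3–5 → average rank 4.
The 3 values of 2 occupy positions 6–8 → average rank 7.
Lia has value 2 → rank 7.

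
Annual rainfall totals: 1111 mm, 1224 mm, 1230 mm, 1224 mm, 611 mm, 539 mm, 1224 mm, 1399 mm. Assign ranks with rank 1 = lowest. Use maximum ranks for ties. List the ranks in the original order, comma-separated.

3, 6, 7, 6, 2, 1, 6, 8

Sorted (ascending): 539, 611, 1111, 1224, 1224, 1224, 1230, 1399
The 3 values of 1224 occupy positions 4–6 → each gets rank 6.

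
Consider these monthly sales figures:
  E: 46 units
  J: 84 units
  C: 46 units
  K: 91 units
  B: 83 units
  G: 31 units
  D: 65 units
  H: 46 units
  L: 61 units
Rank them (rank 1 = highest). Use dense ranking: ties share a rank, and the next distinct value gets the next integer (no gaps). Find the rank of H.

6

Sorted (descending): 91, 84, 83, 65, 61, 46, 46, 46, 31
The 3 values of 46 share dense rank 6.
Remaining distinct values take the next consecutive integers.
H has value 46 units → rank 6.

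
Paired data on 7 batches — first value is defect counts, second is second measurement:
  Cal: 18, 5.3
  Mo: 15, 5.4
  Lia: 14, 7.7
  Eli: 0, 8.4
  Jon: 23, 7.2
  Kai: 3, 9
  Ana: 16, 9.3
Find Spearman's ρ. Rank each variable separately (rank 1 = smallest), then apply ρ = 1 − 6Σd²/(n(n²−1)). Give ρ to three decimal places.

-0.464

Ranks of variable 1: 6, 4, 3, 1, 7, 2, 5
Ranks of variable 2: 1, 2, 4, 5, 3, 6, 7
d = r₁ − r₂: 5, 2, -1, -4, 4, -4, -2
d²: 25, 4, 1, 16, 16, 16, 4; Σd² = 82
ρ = 1 − 6·82/(7·48) = 1 − 492/336 = -0.464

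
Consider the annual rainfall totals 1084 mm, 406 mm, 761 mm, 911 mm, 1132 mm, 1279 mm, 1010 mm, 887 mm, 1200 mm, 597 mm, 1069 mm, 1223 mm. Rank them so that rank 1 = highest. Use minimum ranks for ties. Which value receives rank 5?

1084

Sorted (descending): 1279, 1223, 1200, 1132, 1084, 1069, 1010, 911, 887, 761, 597, 406
No ties — each value takes its position as its rank.
Rank 5 → value 1084.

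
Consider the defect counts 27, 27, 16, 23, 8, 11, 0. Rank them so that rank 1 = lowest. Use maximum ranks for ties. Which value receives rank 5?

Sorted (ascending): 0, 8, 11, 16, 23, 27, 27
The 2 values of 27 occupy positions 6–7 → each gets rank 7.
Rank 5 → value 23.

23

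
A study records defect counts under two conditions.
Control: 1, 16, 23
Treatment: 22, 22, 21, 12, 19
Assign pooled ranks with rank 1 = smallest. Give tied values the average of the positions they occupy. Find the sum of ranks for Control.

Sorted (ascending): 1, 12, 16, 19, 21, 22, 22, 23
The 2 values of 22 occupy positions 6–7 → average rank (6+7)/2 = 6.5.
Control values → pooled ranks: 1→1, 16→3, 23→8
Rank sum = 1 + 3 + 8 = 12

12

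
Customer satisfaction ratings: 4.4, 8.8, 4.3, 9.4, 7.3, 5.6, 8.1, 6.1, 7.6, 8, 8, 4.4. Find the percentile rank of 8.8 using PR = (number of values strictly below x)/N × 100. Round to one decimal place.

83.3

N = 12.
Strictly below 8.8: 10. Equal to 8.8: 1.
PR = 10/12 × 100 = 83.3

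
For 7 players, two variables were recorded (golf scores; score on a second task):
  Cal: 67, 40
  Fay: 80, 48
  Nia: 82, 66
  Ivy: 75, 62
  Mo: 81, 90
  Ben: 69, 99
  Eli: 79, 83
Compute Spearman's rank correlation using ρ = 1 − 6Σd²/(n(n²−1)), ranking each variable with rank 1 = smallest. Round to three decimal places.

Ranks of variable 1: 1, 5, 7, 3, 6, 2, 4
Ranks of variable 2: 1, 2, 4, 3, 6, 7, 5
d = r₁ − r₂: 0, 3, 3, 0, 0, -5, -1
d²: 0, 9, 9, 0, 0, 25, 1; Σd² = 44
ρ = 1 − 6·44/(7·48) = 1 − 264/336 = 0.214

0.214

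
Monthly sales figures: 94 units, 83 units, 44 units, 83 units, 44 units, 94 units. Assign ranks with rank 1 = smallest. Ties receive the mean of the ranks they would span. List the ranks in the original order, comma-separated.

Sorted (ascending): 44, 44, 83, 83, 94, 94
The 2 values of 44 occupy positions 1–2 → average rank (1+2)/2 = 1.5.
The 2 values of 83 occupy positions 3–4 → average rank (3+4)/2 = 3.5.
The 2 values of 94 occupy positions 5–6 → average rank (5+6)/2 = 5.5.

5.5, 3.5, 1.5, 3.5, 1.5, 5.5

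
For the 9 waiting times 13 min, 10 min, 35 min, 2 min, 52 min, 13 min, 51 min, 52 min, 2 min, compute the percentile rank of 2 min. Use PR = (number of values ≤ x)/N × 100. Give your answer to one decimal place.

N = 9.
Strictly below 2: 0. Equal to 2: 2.
PR = 2/9 × 100 = 22.2

22.2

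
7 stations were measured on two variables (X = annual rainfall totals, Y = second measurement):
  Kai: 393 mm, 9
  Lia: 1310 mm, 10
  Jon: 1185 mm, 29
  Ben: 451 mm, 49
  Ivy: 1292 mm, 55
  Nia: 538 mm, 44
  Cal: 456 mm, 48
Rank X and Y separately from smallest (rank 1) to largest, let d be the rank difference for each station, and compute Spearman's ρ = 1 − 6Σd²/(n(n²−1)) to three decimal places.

0.107

Ranks of variable 1: 1, 7, 5, 2, 6, 4, 3
Ranks of variable 2: 1, 2, 3, 6, 7, 4, 5
d = r₁ − r₂: 0, 5, 2, -4, -1, 0, -2
d²: 0, 25, 4, 16, 1, 0, 4; Σd² = 50
ρ = 1 − 6·50/(7·48) = 1 − 300/336 = 0.107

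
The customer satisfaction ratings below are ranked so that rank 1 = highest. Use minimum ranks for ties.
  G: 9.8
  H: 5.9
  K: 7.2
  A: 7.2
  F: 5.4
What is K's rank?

Sorted (descending): 9.8, 7.2, 7.2, 5.9, 5.4
The 2 values of 7.2 occupy positions 2–3 → each gets rank 2.
K has value 7.2 → rank 2.

2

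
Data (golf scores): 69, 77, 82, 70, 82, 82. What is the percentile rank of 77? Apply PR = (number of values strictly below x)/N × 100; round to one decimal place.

N = 6.
Strictly below 77: 2. Equal to 77: 1.
PR = 2/6 × 100 = 33.3

33.3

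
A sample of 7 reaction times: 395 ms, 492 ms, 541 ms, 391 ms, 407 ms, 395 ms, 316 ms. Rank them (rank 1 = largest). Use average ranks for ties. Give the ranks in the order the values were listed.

4.5, 2, 1, 6, 3, 4.5, 7

Sorted (descending): 541, 492, 407, 395, 395, 391, 316
The 2 values of 395 occupy positions 4–5 → average rank (4+5)/2 = 4.5.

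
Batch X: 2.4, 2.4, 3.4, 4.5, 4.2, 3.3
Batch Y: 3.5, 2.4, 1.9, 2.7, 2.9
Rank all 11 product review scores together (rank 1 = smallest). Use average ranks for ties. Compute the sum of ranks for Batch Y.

24

Sorted (ascending): 1.9, 2.4, 2.4, 2.4, 2.7, 2.9, 3.3, 3.4, 3.5, 4.2, 4.5
The 3 values of 2.4 occupy positions 2–4 → average rank 3.
Batch Y values → pooled ranks: 3.5→9, 2.4→3, 1.9→1, 2.7→5, 2.9→6
Rank sum = 9 + 3 + 1 + 5 + 6 = 24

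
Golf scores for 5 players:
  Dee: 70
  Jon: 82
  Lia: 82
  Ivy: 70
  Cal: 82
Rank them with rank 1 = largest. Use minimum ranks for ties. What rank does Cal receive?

1

Sorted (descending): 82, 82, 82, 70, 70
The 3 values of 82 occupy positions 1–3 → each gets rank 1.
The 2 values of 70 occupy positions 4–5 → each gets rank 4.
Cal has value 82 → rank 1.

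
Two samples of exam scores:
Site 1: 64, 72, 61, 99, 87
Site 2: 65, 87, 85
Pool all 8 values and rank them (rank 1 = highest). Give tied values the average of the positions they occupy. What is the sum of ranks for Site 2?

12.5

Sorted (descending): 99, 87, 87, 85, 72, 65, 64, 61
The 2 values of 87 occupy positions 2–3 → average rank (2+3)/2 = 2.5.
Site 2 values → pooled ranks: 65→6, 87→2.5, 85→4
Rank sum = 6 + 2.5 + 4 = 12.5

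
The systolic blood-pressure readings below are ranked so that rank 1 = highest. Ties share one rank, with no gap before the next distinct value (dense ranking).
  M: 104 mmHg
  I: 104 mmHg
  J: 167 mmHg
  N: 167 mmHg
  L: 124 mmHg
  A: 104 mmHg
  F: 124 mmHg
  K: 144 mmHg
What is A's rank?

4

Sorted (descending): 167, 167, 144, 124, 124, 104, 104, 104
The 2 values of 167 share dense rank 1.
The 2 values of 124 share dense rank 3.
The 3 values of 104 share dense rank 4.
Remaining distinct values take the next consecutive integers.
A has value 104 mmHg → rank 4.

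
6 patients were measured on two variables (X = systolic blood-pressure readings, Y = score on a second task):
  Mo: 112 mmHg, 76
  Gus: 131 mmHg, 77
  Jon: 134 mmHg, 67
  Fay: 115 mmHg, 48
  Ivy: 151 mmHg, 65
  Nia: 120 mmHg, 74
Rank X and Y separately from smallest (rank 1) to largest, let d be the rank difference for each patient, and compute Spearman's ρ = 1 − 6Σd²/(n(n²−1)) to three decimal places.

Ranks of variable 1: 1, 4, 5, 2, 6, 3
Ranks of variable 2: 5, 6, 3, 1, 2, 4
d = r₁ − r₂: -4, -2, 2, 1, 4, -1
d²: 16, 4, 4, 1, 16, 1; Σd² = 42
ρ = 1 − 6·42/(6·35) = 1 − 252/210 = -0.200

-0.200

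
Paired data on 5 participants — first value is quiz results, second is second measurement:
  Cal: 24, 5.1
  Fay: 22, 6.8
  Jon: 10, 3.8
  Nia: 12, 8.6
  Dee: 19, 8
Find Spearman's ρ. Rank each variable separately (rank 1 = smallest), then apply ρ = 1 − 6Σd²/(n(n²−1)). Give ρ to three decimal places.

0.000

Ranks of variable 1: 5, 4, 1, 2, 3
Ranks of variable 2: 2, 3, 1, 5, 4
d = r₁ − r₂: 3, 1, 0, -3, -1
d²: 9, 1, 0, 9, 1; Σd² = 20
ρ = 1 − 6·20/(5·24) = 1 − 120/120 = 0.000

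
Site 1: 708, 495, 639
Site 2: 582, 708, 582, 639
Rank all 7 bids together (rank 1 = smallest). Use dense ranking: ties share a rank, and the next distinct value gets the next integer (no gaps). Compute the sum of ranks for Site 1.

Sorted (ascending): 495, 582, 582, 639, 639, 708, 708
The 2 values of 582 share dense rank 2.
The 2 values of 639 share dense rank 3.
The 2 values of 708 share dense rank 4.
Remaining distinct values take the next consecutive integers.
Site 1 values → pooled ranks: 708→4, 495→1, 639→3
Rank sum = 4 + 1 + 3 = 8

8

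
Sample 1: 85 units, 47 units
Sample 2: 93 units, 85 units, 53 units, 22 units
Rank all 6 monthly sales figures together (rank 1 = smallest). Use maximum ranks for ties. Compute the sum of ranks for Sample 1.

7

Sorted (ascending): 22, 47, 53, 85, 85, 93
The 2 values of 85 occupy positions 4–5 → each gets rank 5.
Sample 1 values → pooled ranks: 85→5, 47→2
Rank sum = 5 + 2 = 7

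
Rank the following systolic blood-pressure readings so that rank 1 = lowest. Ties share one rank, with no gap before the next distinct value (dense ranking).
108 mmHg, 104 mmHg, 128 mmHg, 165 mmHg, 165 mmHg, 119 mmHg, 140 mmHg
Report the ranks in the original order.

2, 1, 4, 6, 6, 3, 5

Sorted (ascending): 104, 108, 119, 128, 140, 165, 165
The 2 values of 165 share dense rank 6.
Remaining distinct values take the next consecutive integers.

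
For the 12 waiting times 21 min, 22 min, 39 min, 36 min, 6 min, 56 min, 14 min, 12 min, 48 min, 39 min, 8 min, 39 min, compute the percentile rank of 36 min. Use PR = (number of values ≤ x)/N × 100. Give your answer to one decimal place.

N = 12.
Strictly below 36: 6. Equal to 36: 1.
PR = 7/12 × 100 = 58.3

58.3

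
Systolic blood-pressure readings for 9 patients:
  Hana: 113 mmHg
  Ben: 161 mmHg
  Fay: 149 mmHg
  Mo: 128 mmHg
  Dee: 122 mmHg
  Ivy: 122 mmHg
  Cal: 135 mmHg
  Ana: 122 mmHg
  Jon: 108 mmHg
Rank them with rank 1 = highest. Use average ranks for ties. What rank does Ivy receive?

Sorted (descending): 161, 149, 135, 128, 122, 122, 122, 113, 108
The 3 values of 122 occupy positions 5–7 → average rank 6.
Ivy has value 122 mmHg → rank 6.

6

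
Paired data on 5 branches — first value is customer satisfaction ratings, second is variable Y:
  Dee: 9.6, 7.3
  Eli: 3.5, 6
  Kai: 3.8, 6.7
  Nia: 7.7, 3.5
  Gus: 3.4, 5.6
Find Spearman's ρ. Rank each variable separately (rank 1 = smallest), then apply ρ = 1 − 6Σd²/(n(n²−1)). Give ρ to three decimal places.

Ranks of variable 1: 5, 2, 3, 4, 1
Ranks of variable 2: 5, 3, 4, 1, 2
d = r₁ − r₂: 0, -1, -1, 3, -1
d²: 0, 1, 1, 9, 1; Σd² = 12
ρ = 1 − 6·12/(5·24) = 1 − 72/120 = 0.400

0.400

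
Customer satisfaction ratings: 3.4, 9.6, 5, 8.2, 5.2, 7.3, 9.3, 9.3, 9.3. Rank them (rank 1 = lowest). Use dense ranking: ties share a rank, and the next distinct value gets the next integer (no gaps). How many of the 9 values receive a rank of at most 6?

8

Sorted (ascending): 3.4, 5, 5.2, 7.3, 8.2, 9.3, 9.3, 9.3, 9.6
The 3 values of 9.3 share dense rank 6.
Remaining distinct values take the next consecutive integers.
Ranks ≤ 6: {1, 2, 3, 4, 5, 6, 6, 6} → 8 values.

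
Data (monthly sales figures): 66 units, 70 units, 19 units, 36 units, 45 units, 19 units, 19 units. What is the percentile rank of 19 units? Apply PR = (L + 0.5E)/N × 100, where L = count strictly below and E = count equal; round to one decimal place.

21.4

N = 7.
Strictly below 19: 0. Equal to 19: 3.
PR = (0 + 0.5·3)/7 × 100 = 21.4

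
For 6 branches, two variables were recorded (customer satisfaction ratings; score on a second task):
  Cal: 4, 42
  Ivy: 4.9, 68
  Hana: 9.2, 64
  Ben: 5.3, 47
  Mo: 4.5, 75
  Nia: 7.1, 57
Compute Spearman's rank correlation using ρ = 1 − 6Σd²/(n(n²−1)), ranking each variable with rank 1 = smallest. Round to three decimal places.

0.086

Ranks of variable 1: 1, 3, 6, 4, 2, 5
Ranks of variable 2: 1, 5, 4, 2, 6, 3
d = r₁ − r₂: 0, -2, 2, 2, -4, 2
d²: 0, 4, 4, 4, 16, 4; Σd² = 32
ρ = 1 − 6·32/(6·35) = 1 − 192/210 = 0.086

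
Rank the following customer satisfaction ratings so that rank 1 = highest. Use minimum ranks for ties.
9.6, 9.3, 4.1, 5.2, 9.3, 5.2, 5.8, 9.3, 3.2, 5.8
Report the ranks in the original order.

Sorted (descending): 9.6, 9.3, 9.3, 9.3, 5.8, 5.8, 5.2, 5.2, 4.1, 3.2
The 3 values of 9.3 occupy positions 2–4 → each gets rank 2.
The 2 values of 5.8 occupy positions 5–6 → each gets rank 5.
The 2 values of 5.2 occupy positions 7–8 → each gets rank 7.

1, 2, 9, 7, 2, 7, 5, 2, 10, 5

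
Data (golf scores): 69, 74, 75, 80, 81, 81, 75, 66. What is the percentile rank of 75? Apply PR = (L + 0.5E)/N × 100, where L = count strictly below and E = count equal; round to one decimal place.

N = 8.
Strictly below 75: 3. Equal to 75: 2.
PR = (3 + 0.5·2)/8 × 100 = 50.0

50.0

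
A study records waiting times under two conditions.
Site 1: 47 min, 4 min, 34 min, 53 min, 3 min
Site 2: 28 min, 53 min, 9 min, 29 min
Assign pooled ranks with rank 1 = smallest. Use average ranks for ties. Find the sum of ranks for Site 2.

Sorted (ascending): 3, 4, 9, 28, 29, 34, 47, 53, 53
The 2 values of 53 occupy positions 8–9 → average rank (8+9)/2 = 8.5.
Site 2 values → pooled ranks: 28→4, 53→8.5, 9→3, 29→5
Rank sum = 4 + 8.5 + 3 + 5 = 20.5

20.5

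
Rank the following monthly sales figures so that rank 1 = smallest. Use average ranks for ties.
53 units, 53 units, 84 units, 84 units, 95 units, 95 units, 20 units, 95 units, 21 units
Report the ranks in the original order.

Sorted (ascending): 20, 21, 53, 53, 84, 84, 95, 95, 95
The 2 values of 53 occupy positions 3–4 → average rank (3+4)/2 = 3.5.
The 2 values of 84 occupy positions 5–6 → average rank (5+6)/2 = 5.5.
The 3 values of 95 occupy positions 7–9 → average rank 8.

3.5, 3.5, 5.5, 5.5, 8, 8, 1, 8, 2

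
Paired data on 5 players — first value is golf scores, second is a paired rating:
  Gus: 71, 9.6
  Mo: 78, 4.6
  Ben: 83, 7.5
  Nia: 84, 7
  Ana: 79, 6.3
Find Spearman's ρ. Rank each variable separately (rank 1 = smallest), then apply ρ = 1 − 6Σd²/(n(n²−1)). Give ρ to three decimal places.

Ranks of variable 1: 1, 2, 4, 5, 3
Ranks of variable 2: 5, 1, 4, 3, 2
d = r₁ − r₂: -4, 1, 0, 2, 1
d²: 16, 1, 0, 4, 1; Σd² = 22
ρ = 1 − 6·22/(5·24) = 1 − 132/120 = -0.100

-0.100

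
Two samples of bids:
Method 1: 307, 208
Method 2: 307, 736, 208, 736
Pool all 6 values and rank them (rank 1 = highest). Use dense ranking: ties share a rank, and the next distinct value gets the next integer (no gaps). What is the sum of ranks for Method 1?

Sorted (descending): 736, 736, 307, 307, 208, 208
The 2 values of 736 share dense rank 1.
The 2 values of 307 share dense rank 2.
The 2 values of 208 share dense rank 3.
Method 1 values → pooled ranks: 307→2, 208→3
Rank sum = 2 + 3 = 5

5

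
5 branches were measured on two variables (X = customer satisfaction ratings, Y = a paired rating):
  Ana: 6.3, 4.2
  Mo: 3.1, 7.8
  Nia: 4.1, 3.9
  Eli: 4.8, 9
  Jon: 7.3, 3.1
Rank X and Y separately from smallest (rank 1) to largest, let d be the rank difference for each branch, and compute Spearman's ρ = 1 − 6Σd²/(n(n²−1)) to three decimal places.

-0.500

Ranks of variable 1: 4, 1, 2, 3, 5
Ranks of variable 2: 3, 4, 2, 5, 1
d = r₁ − r₂: 1, -3, 0, -2, 4
d²: 1, 9, 0, 4, 16; Σd² = 30
ρ = 1 − 6·30/(5·24) = 1 − 180/120 = -0.500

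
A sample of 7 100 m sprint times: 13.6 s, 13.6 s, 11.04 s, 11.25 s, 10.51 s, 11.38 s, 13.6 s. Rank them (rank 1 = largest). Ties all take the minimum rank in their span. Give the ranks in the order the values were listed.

Sorted (descending): 13.6, 13.6, 13.6, 11.38, 11.25, 11.04, 10.51
The 3 values of 13.6 occupy positions 1–3 → each gets rank 1.

1, 1, 6, 5, 7, 4, 1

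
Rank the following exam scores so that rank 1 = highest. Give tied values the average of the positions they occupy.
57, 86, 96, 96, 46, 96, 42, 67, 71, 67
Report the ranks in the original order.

8, 4, 2, 2, 9, 2, 10, 6.5, 5, 6.5

Sorted (descending): 96, 96, 96, 86, 71, 67, 67, 57, 46, 42
The 3 values of 96 occupy positions 1–3 → average rank 2.
The 2 values of 67 occupy positions 6–7 → average rank (6+7)/2 = 6.5.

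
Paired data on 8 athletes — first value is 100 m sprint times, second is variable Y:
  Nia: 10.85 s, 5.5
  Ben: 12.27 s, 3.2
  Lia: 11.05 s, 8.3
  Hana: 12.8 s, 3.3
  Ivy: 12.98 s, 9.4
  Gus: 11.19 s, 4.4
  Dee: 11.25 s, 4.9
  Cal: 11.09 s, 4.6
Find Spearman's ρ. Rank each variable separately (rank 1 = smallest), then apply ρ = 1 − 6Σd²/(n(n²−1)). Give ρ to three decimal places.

-0.214

Ranks of variable 1: 1, 6, 2, 7, 8, 4, 5, 3
Ranks of variable 2: 6, 1, 7, 2, 8, 3, 5, 4
d = r₁ − r₂: -5, 5, -5, 5, 0, 1, 0, -1
d²: 25, 25, 25, 25, 0, 1, 0, 1; Σd² = 102
ρ = 1 − 6·102/(8·63) = 1 − 612/504 = -0.214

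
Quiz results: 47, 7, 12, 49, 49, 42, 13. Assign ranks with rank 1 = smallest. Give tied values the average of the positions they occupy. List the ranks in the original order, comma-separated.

Sorted (ascending): 7, 12, 13, 42, 47, 49, 49
The 2 values of 49 occupy positions 6–7 → average rank (6+7)/2 = 6.5.

5, 1, 2, 6.5, 6.5, 4, 3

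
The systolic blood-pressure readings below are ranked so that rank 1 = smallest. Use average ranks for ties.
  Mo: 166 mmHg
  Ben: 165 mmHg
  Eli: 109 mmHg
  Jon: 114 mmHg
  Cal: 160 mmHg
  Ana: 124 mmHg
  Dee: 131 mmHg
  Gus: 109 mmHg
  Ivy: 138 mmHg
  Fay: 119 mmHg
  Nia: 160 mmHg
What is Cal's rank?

8.5

Sorted (ascending): 109, 109, 114, 119, 124, 131, 138, 160, 160, 165, 166
The 2 values of 109 occupy positions 1–2 → average rank (1+2)/2 = 1.5.
The 2 values of 160 occupy positions 8–9 → average rank (8+9)/2 = 8.5.
Cal has value 160 mmHg → rank 8.5.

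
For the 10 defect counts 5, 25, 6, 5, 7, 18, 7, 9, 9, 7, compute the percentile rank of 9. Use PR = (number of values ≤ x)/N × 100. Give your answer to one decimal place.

N = 10.
Strictly below 9: 6. Equal to 9: 2.
PR = 8/10 × 100 = 80.0

80.0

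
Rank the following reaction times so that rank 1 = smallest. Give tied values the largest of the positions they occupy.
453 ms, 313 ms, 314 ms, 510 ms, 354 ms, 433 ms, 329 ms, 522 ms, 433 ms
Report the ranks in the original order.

7, 1, 2, 8, 4, 6, 3, 9, 6

Sorted (ascending): 313, 314, 329, 354, 433, 433, 453, 510, 522
The 2 values of 433 occupy positions 5–6 → each gets rank 6.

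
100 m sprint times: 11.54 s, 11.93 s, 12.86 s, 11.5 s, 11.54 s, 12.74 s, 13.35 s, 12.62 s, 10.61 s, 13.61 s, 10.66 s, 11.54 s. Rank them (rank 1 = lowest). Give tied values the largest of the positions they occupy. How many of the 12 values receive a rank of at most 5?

3

Sorted (ascending): 10.61, 10.66, 11.5, 11.54, 11.54, 11.54, 11.93, 12.62, 12.74, 12.86, 13.35, 13.61
The 3 values of 11.54 occupy positions 4–6 → each gets rank 6.
Ranks ≤ 5: {1, 2, 3} → 3 values.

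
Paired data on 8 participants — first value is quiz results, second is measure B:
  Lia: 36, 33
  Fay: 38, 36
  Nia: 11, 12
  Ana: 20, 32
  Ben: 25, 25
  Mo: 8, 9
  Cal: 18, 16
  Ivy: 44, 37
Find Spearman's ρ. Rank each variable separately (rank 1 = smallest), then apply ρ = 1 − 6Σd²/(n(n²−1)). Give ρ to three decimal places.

0.976

Ranks of variable 1: 6, 7, 2, 4, 5, 1, 3, 8
Ranks of variable 2: 6, 7, 2, 5, 4, 1, 3, 8
d = r₁ − r₂: 0, 0, 0, -1, 1, 0, 0, 0
d²: 0, 0, 0, 1, 1, 0, 0, 0; Σd² = 2
ρ = 1 − 6·2/(8·63) = 1 − 12/504 = 0.976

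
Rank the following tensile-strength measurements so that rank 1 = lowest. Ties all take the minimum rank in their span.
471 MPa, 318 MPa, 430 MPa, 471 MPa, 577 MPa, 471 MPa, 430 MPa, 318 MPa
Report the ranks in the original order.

5, 1, 3, 5, 8, 5, 3, 1

Sorted (ascending): 318, 318, 430, 430, 471, 471, 471, 577
The 2 values of 318 occupy positions 1–2 → each gets rank 1.
The 2 values of 430 occupy positions 3–4 → each gets rank 3.
The 3 values of 471 occupy positions 5–7 → each gets rank 5.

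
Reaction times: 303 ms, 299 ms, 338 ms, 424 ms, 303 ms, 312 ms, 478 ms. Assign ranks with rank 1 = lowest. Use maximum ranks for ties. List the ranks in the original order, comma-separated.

3, 1, 5, 6, 3, 4, 7

Sorted (ascending): 299, 303, 303, 312, 338, 424, 478
The 2 values of 303 occupy positions 2–3 → each gets rank 3.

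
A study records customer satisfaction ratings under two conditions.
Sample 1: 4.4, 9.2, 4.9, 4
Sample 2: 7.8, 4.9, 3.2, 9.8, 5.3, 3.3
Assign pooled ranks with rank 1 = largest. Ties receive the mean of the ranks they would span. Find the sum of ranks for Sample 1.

22.5

Sorted (descending): 9.8, 9.2, 7.8, 5.3, 4.9, 4.9, 4.4, 4, 3.3, 3.2
The 2 values of 4.9 occupy positions 5–6 → average rank (5+6)/2 = 5.5.
Sample 1 values → pooled ranks: 4.4→7, 9.2→2, 4.9→5.5, 4→8
Rank sum = 7 + 2 + 5.5 + 8 = 22.5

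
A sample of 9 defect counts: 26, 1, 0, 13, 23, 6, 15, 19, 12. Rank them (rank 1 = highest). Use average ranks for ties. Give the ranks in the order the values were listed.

Sorted (descending): 26, 23, 19, 15, 13, 12, 6, 1, 0
No ties — each value takes its position as its rank.

1, 8, 9, 5, 2, 7, 4, 3, 6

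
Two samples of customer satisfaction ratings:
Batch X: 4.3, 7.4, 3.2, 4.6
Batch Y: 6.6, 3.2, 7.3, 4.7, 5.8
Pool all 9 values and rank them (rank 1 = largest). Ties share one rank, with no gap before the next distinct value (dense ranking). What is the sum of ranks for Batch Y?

22

Sorted (descending): 7.4, 7.3, 6.6, 5.8, 4.7, 4.6, 4.3, 3.2, 3.2
The 2 values of 3.2 share dense rank 8.
Remaining distinct values take the next consecutive integers.
Batch Y values → pooled ranks: 6.6→3, 3.2→8, 7.3→2, 4.7→5, 5.8→4
Rank sum = 3 + 8 + 2 + 5 + 4 = 22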